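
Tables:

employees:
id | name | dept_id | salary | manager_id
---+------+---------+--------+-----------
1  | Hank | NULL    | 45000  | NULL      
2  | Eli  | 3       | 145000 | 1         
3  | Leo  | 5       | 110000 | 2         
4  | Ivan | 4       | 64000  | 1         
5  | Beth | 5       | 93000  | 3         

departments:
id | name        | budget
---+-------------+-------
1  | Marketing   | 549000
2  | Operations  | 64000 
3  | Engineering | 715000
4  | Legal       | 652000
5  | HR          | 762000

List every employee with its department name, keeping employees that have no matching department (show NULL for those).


LEFT JOIN keeps every row from employees (the left table); where dept_id has no match in departments, the department columns become NULL. Walk through each employee:
  - employee 1 (Hank): dept_id=NULL, no match -> kept with NULL
  - employee 2 (Eli): dept_id=3 -> matches Engineering
  - employee 3 (Leo): dept_id=5 -> matches HR
  - employee 4 (Ivan): dept_id=4 -> matches Legal
  - employee 5 (Beth): dept_id=5 -> matches HR
All 5 rows appear; 1 has NULL department.

SQL:
SELECT a.name, b.name AS department
FROM employees a
LEFT JOIN departments b ON a.dept_id = b.id

Result:
name | department 
-----+------------
Hank | NULL       
Eli  | Engineering
Leo  | HR         
Ivan | Legal      
Beth | HR         


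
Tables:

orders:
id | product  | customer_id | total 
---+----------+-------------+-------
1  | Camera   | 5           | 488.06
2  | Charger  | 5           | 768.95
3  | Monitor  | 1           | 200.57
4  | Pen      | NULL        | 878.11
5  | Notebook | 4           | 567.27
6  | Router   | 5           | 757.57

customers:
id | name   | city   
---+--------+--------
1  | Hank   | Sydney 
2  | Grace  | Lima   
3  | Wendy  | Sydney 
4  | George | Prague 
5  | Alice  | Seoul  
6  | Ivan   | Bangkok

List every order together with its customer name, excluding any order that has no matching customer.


INNER JOIN keeps only orders rows whose customer_id matches an id in customers. Walk through each order:
  - order 1 (Camera): customer_id=5 -> matches Alice
  - order 2 (Charger): customer_id=5 -> matches Alice
  - order 3 (Monitor): customer_id=1 -> matches Hank
  - order 4 (Pen): customer_id=NULL, no match -> dropped
  - order 5 (Notebook): customer_id=4 -> matches George
  - order 6 (Router): customer_id=5 -> matches Alice
So 1 of 6 rows is dropped.

SQL:
SELECT a.product, b.name AS customer
FROM orders a
INNER JOIN customers b ON a.customer_id = b.id

Result:
product  | customer
---------+---------
Camera   | Alice   
Charger  | Alice   
Monitor  | Hank    
Notebook | George  
Router   | Alice   


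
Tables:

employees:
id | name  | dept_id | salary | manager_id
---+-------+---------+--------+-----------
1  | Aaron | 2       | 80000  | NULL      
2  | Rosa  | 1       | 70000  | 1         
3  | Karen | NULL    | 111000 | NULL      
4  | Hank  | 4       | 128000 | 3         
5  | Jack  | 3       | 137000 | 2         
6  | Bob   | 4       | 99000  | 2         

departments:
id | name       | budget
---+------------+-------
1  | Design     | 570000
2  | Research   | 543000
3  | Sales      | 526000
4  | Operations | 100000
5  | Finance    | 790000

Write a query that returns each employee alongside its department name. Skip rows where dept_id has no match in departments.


INNER JOIN keeps only employees rows whose dept_id matches an id in departments. Walk through each employee:
  - employee 1 (Aaron): dept_id=2 -> matches Research
  - employee 2 (Rosa): dept_id=1 -> matches Design
  - employee 3 (Karen): dept_id=NULL, no match -> dropped
  - employee 4 (Hank): dept_id=4 -> matches Operations
  - employee 5 (Jack): dept_id=3 -> matches Sales
  - employee 6 (Bob): dept_id=4 -> matches Operations
So 1 of 6 rows is dropped.

SQL:
SELECT a.name, b.name AS department
FROM employees a
INNER JOIN departments b ON a.dept_id = b.id

Result:
name  | department
------+-----------
Aaron | Research  
Rosa  | Design    
Hank  | Operations
Jack  | Sales     
Bob   | Operations


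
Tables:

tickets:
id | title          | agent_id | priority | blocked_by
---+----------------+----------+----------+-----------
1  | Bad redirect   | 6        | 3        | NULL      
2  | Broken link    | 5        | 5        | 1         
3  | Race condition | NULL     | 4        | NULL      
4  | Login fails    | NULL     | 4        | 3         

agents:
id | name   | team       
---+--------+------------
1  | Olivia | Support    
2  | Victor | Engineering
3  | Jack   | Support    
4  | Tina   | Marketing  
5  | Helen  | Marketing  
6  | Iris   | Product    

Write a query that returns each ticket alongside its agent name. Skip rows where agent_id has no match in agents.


INNER JOIN keeps only tickets rows whose agent_id matches an id in agents. Walk through each ticket:
  - ticket 1 (Bad redirect): agent_id=6 -> matches Iris
  - ticket 2 (Broken link): agent_id=5 -> matches Helen
  - ticket 3 (Race condition): agent_id=NULL, no match -> dropped
  - ticket 4 (Login fails): agent_id=NULL, no match -> dropped
So 2 of 4 rows are dropped.

SQL:
SELECT a.title, b.name AS agent
FROM tickets a
INNER JOIN agents b ON a.agent_id = b.id

Result:
title        | agent
-------------+------
Bad redirect | Iris 
Broken link  | Helen


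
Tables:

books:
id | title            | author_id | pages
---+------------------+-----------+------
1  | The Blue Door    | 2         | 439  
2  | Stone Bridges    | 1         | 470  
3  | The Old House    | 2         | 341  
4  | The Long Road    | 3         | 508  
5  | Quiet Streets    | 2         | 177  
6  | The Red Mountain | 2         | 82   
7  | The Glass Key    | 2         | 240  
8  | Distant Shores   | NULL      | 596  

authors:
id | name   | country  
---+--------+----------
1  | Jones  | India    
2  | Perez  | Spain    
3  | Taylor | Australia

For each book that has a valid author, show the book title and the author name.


INNER JOIN keeps only books rows whose author_id matches an id in authors. Walk through each book:
  - book 1 (The Blue Door): author_id=2 -> matches Perez
  - book 2 (Stone Bridges): author_id=1 -> matches Jones
  - book 3 (The Old House): author_id=2 -> matches Perez
  - book 4 (The Long Road): author_id=3 -> matches Taylor
  - book 5 (Quiet Streets): author_id=2 -> matches Perez
  - book 6 (The Red Mountain): author_id=2 -> matches Perez
  - book 7 (The Glass Key): author_id=2 -> matches Perez
  - book 8 (Distant Shores): author_id=NULL, no match -> dropped
So 1 of 8 rows is dropped.

SQL:
SELECT a.title, b.name AS author
FROM books a
INNER JOIN authors b ON a.author_id = b.id

Result:
title            | author
-----------------+-------
The Blue Door    | Perez 
Stone Bridges    | Jones 
The Old House    | Perez 
The Long Road    | Taylor
Quiet Streets    | Perez 
The Red Mountain | Perez 
The Glass Key    | Perez 


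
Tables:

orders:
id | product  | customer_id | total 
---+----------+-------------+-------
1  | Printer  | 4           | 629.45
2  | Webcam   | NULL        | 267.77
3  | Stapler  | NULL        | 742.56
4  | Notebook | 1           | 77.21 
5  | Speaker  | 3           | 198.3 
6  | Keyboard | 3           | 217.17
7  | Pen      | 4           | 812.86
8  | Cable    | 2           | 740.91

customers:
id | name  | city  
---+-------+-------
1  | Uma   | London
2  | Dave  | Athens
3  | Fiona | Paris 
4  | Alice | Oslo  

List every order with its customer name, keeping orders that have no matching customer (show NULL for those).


LEFT JOIN keeps every row from orders (the left table); where customer_id has no match in customers, the customer columns become NULL. Walk through each order:
  - order 1 (Printer): customer_id=4 -> matches Alice
  - order 2 (Webcam): customer_id=NULL, no match -> kept with NULL
  - order 3 (Stapler): customer_id=NULL, no match -> kept with NULL
  - order 4 (Notebook): customer_id=1 -> matches Uma
  - order 5 (Speaker): customer_id=3 -> matches Fiona
  - order 6 (Keyboard): customer_id=3 -> matches Fiona
  - order 7 (Pen): customer_id=4 -> matches Alice
  - order 8 (Cable): customer_id=2 -> matches Dave
All 8 rows appear; 2 have NULL customer.

SQL:
SELECT a.product, b.name AS customer
FROM orders a
LEFT JOIN customers b ON a.customer_id = b.id

Result:
product  | customer
---------+---------
Printer  | Alice   
Webcam   | NULL    
Stapler  | NULL    
Notebook | Uma     
Speaker  | Fiona   
Keyboard | Fiona   
Pen      | Alice   
Cable    | Dave    


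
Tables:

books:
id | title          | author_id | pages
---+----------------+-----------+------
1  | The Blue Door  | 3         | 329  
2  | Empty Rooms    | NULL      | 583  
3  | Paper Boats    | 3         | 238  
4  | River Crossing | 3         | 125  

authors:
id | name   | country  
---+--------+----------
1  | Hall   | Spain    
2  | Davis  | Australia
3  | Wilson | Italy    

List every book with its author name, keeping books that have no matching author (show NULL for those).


LEFT JOIN keeps every row from books (the left table); where author_id has no match in authors, the author columns become NULL. Walk through each book:
  - book 1 (The Blue Door): author_id=3 -> matches Wilson
  - book 2 (Empty Rooms): author_id=NULL, no match -> kept with NULL
  - book 3 (Paper Boats): author_id=3 -> matches Wilson
  - book 4 (River Crossing): author_id=3 -> matches Wilson
All 4 rows appear; 1 has NULL author.

SQL:
SELECT a.title, b.name AS author
FROM books a
LEFT JOIN authors b ON a.author_id = b.id

Result:
title          | author
---------------+-------
The Blue Door  | Wilson
Empty Rooms    | NULL  
Paper Boats    | Wilson
River Crossing | Wilson


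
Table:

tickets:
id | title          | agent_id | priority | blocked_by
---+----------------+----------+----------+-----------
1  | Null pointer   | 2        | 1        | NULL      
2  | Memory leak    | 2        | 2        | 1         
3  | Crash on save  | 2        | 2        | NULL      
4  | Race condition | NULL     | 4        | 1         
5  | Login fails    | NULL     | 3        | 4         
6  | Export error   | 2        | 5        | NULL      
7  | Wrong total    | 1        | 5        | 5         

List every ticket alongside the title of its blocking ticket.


This is a self-join: tickets is joined to a second copy of itself, matching each row's blocked_by to another row's id. Use LEFT JOIN so rows with blocked_by=NULL are kept.
  - ticket 1 (Null pointer): blocked_by=NULL -> NULL
  - ticket 2 (Memory leak): blocked_by=1 -> Null pointer
  - ticket 3 (Crash on save): blocked_by=NULL -> NULL
  - ticket 4 (Race condition): blocked_by=1 -> Null pointer
  - ticket 5 (Login fails): blocked_by=4 -> Race condition
  - ticket 6 (Export error): blocked_by=NULL -> NULL
  - ticket 7 (Wrong total): blocked_by=5 -> Login fails

SQL:
SELECT a.title AS item, b.title AS blocked_by
FROM tickets a
LEFT JOIN tickets b ON a.blocked_by = b.id

Result:
item           | blocked_by    
---------------+---------------
Null pointer   | NULL          
Memory leak    | Null pointer  
Crash on save  | NULL          
Race condition | Null pointer  
Login fails    | Race condition
Export error   | NULL          
Wrong total    | Login fails   


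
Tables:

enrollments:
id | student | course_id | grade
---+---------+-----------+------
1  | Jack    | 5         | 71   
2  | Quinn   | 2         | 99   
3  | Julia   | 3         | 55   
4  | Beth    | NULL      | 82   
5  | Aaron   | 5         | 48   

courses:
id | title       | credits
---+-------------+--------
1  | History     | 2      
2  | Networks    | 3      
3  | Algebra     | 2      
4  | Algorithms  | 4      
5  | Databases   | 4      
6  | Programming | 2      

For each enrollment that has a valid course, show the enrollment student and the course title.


INNER JOIN keeps only enrollments rows whose course_id matches an id in courses. Walk through each enrollment:
  - enrollment 1 (Jack): course_id=5 -> matches Databases
  - enrollment 2 (Quinn): course_id=2 -> matches Networks
  - enrollment 3 (Julia): course_id=3 -> matches Algebra
  - enrollment 4 (Beth): course_id=NULL, no match -> dropped
  - enrollment 5 (Aaron): course_id=5 -> matches Databases
So 1 of 5 rows is dropped.

SQL:
SELECT a.student, b.title AS course
FROM enrollments a
INNER JOIN courses b ON a.course_id = b.id

Result:
student | course   
--------+----------
Jack    | Databases
Quinn   | Networks 
Julia   | Algebra  
Aaron   | Databases


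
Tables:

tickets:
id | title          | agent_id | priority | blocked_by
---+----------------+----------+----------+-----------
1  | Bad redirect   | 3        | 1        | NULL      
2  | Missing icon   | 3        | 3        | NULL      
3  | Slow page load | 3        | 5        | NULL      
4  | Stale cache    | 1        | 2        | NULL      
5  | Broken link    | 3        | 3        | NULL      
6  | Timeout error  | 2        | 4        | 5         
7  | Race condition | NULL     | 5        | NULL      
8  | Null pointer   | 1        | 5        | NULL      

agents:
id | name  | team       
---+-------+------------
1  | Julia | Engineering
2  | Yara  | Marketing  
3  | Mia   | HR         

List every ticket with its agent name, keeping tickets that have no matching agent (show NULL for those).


LEFT JOIN keeps every row from tickets (the left table); where agent_id has no match in agents, the agent columns become NULL. Walk through each ticket:
  - ticket 1 (Bad redirect): agent_id=3 -> matches Mia
  - ticket 2 (Missing icon): agent_id=3 -> matches Mia
  - ticket 3 (Slow page load): agent_id=3 -> matches Mia
  - ticket 4 (Stale cache): agent_id=1 -> matches Julia
  - ticket 5 (Broken link): agent_id=3 -> matches Mia
  - ticket 6 (Timeout error): agent_id=2 -> matches Yara
  - ticket 7 (Race condition): agent_id=NULL, no match -> kept with NULL
  - ticket 8 (Null pointer): agent_id=1 -> matches Julia
All 8 rows appear; 1 has NULL agent.

SQL:
SELECT a.title, b.name AS agent
FROM tickets a
LEFT JOIN agents b ON a.agent_id = b.id

Result:
title          | agent
---------------+------
Bad redirect   | Mia  
Missing icon   | Mia  
Slow page load | Mia  
Stale cache    | Julia
Broken link    | Mia  
Timeout error  | Yara 
Race condition | NULL 
Null pointer   | Julia


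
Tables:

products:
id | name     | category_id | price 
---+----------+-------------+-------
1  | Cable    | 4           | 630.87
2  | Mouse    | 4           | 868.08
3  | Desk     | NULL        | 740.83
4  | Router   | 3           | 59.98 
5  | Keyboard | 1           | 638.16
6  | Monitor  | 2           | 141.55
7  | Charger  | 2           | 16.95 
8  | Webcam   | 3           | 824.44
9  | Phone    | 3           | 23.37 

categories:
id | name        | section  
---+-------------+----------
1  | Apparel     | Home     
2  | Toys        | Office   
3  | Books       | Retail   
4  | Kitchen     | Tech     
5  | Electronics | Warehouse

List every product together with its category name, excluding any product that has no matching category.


INNER JOIN keeps only products rows whose category_id matches an id in categories. Walk through each product:
  - product 1 (Cable): category_id=4 -> matches Kitchen
  - product 2 (Mouse): category_id=4 -> matches Kitchen
  - product 3 (Desk): category_id=NULL, no match -> dropped
  - product 4 (Router): category_id=3 -> matches Books
  - product 5 (Keyboard): category_id=1 -> matches Apparel
  - product 6 (Monitor): category_id=2 -> matches Toys
  - product 7 (Charger): category_id=2 -> matches Toys
  - product 8 (Webcam): category_id=3 -> matches Books
  - product 9 (Phone): category_id=3 -> matches Books
So 1 of 9 rows is dropped.

SQL:
SELECT a.name, b.name AS category
FROM products a
INNER JOIN categories b ON a.category_id = b.id

Result:
name     | category
---------+---------
Cable    | Kitchen 
Mouse    | Kitchen 
Router   | Books   
Keyboard | Apparel 
Monitor  | Toys    
Charger  | Toys    
Webcam   | Books   
Phone    | Books   


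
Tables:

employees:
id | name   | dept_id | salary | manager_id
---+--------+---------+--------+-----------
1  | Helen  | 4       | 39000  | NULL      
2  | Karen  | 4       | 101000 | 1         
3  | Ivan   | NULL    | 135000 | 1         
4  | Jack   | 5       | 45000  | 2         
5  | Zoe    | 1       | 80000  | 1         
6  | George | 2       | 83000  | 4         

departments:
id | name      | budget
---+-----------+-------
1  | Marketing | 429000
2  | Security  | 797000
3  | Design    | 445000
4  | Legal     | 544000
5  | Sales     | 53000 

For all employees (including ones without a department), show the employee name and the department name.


LEFT JOIN keeps every row from employees (the left table); where dept_id has no match in departments, the department columns become NULL. Walk through each employee:
  - employee 1 (Helen): dept_id=4 -> matches Legal
  - employee 2 (Karen): dept_id=4 -> matches Legal
  - employee 3 (Ivan): dept_id=NULL, no match -> kept with NULL
  - employee 4 (Jack): dept_id=5 -> matches Sales
  - employee 5 (Zoe): dept_id=1 -> matches Marketing
  - employee 6 (George): dept_id=2 -> matches Security
All 6 rows appear; 1 has NULL department.

SQL:
SELECT a.name, b.name AS department
FROM employees a
LEFT JOIN departments b ON a.dept_id = b.id

Result:
name   | department
-------+-----------
Helen  | Legal     
Karen  | Legal     
Ivan   | NULL      
Jack   | Sales     
Zoe    | Marketing 
George | Security  


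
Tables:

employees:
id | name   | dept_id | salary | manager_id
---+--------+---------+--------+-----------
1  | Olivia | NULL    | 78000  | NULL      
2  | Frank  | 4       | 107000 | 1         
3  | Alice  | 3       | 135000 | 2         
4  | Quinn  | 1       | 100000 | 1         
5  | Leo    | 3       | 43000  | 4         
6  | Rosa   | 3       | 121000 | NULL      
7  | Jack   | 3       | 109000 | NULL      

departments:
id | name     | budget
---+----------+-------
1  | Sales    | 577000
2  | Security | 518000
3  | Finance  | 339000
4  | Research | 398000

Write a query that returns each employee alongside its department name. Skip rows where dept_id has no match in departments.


INNER JOIN keeps only employees rows whose dept_id matches an id in departments. Walk through each employee:
  - employee 1 (Olivia): dept_id=NULL, no match -> dropped
  - employee 2 (Frank): dept_id=4 -> matches Research
  - employee 3 (Alice): dept_id=3 -> matches Finance
  - employee 4 (Quinn): dept_id=1 -> matches Sales
  - employee 5 (Leo): dept_id=3 -> matches Finance
  - employee 6 (Rosa): dept_id=3 -> matches Finance
  - employee 7 (Jack): dept_id=3 -> matches Finance
So 1 of 7 rows is dropped.

SQL:
SELECT a.name, b.name AS department
FROM employees a
INNER JOIN departments b ON a.dept_id = b.id

Result:
name  | department
------+-----------
Frank | Research  
Alice | Finance   
Quinn | Sales     
Leo   | Finance   
Rosa  | Finance   
Jack  | Finance   


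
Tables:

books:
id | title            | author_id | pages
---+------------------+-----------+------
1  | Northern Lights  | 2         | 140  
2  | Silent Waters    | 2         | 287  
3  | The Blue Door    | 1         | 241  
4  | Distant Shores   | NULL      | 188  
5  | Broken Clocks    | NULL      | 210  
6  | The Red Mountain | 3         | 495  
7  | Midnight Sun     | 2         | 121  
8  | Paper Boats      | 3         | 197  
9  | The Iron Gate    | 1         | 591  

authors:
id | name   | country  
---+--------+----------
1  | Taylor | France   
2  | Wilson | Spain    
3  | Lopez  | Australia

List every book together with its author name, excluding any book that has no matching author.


INNER JOIN keeps only books rows whose author_id matches an id in authors. Walk through each book:
  - book 1 (Northern Lights): author_id=2 -> matches Wilson
  - book 2 (Silent Waters): author_id=2 -> matches Wilson
  - book 3 (The Blue Door): author_id=1 -> matches Taylor
  - book 4 (Distant Shores): author_id=NULL, no match -> dropped
  - book 5 (Broken Clocks): author_id=NULL, no match -> dropped
  - book 6 (The Red Mountain): author_id=3 -> matches Lopez
  - book 7 (Midnight Sun): author_id=2 -> matches Wilson
  - book 8 (Paper Boats): author_id=3 -> matches Lopez
  - book 9 (The Iron Gate): author_id=1 -> matches Taylor
So 2 of 9 rows are dropped.

SQL:
SELECT a.title, b.name AS author
FROM books a
INNER JOIN authors b ON a.author_id = b.id

Result:
title            | author
-----------------+-------
Northern Lights  | Wilson
Silent Waters    | Wilson
The Blue Door    | Taylor
The Red Mountain | Lopez 
Midnight Sun     | Wilson
Paper Boats      | Lopez 
The Iron Gate    | Taylor


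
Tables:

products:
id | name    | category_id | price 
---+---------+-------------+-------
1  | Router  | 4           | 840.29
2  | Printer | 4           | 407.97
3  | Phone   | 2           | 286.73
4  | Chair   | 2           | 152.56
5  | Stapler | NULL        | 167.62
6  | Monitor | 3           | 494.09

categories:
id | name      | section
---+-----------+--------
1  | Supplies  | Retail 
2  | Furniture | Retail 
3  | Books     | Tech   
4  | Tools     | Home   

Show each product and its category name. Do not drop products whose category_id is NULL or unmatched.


LEFT JOIN keeps every row from products (the left table); where category_id has no match in categories, the category columns become NULL. Walk through each product:
  - product 1 (Router): category_id=4 -> matches Tools
  - product 2 (Printer): category_id=4 -> matches Tools
  - product 3 (Phone): category_id=2 -> matches Furniture
  - product 4 (Chair): category_id=2 -> matches Furniture
  - product 5 (Stapler): category_id=NULL, no match -> kept with NULL
  - product 6 (Monitor): category_id=3 -> matches Books
All 6 rows appear; 1 has NULL category.

SQL:
SELECT a.name, b.name AS category
FROM products a
LEFT JOIN categories b ON a.category_id = b.id

Result:
name    | category 
--------+----------
Router  | Tools    
Printer | Tools    
Phone   | Furniture
Chair   | Furniture
Stapler | NULL     
Monitor | Books    


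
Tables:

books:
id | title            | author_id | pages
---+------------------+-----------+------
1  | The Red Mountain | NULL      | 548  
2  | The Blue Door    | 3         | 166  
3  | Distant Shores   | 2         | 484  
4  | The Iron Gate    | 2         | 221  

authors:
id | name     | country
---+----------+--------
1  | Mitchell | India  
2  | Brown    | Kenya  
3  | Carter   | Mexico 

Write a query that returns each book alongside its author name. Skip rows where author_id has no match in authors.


INNER JOIN keeps only books rows whose author_id matches an id in authors. Walk through each book:
  - book 1 (The Red Mountain): author_id=NULL, no match -> dropped
  - book 2 (The Blue Door): author_id=3 -> matches Carter
  - book 3 (Distant Shores): author_id=2 -> matches Brown
  - book 4 (The Iron Gate): author_id=2 -> matches Brown
So 1 of 4 rows is dropped.

SQL:
SELECT a.title, b.name AS author
FROM books a
INNER JOIN authors b ON a.author_id = b.id

Result:
title          | author
---------------+-------
The Blue Door  | Carter
Distant Shores | Brown 
The Iron Gate  | Brown 


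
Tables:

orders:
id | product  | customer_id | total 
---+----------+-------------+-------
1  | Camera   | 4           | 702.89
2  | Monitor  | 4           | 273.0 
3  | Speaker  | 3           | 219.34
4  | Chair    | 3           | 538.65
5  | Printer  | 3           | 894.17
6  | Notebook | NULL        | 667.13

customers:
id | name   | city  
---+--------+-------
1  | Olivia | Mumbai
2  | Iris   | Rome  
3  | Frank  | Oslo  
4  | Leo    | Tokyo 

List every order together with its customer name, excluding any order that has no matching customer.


INNER JOIN keeps only orders rows whose customer_id matches an id in customers. Walk through each order:
  - order 1 (Camera): customer_id=4 -> matches Leo
  - order 2 (Monitor): customer_id=4 -> matches Leo
  - order 3 (Speaker): customer_id=3 -> matches Frank
  - order 4 (Chair): customer_id=3 -> matches Frank
  - order 5 (Printer): customer_id=3 -> matches Frank
  - order 6 (Notebook): customer_id=NULL, no match -> dropped
So 1 of 6 rows is dropped.

SQL:
SELECT a.product, b.name AS customer
FROM orders a
INNER JOIN customers b ON a.customer_id = b.id

Result:
product | customer
--------+---------
Camera  | Leo     
Monitor | Leo     
Speaker | Frank   
Chair   | Frank   
Printer | Frank   


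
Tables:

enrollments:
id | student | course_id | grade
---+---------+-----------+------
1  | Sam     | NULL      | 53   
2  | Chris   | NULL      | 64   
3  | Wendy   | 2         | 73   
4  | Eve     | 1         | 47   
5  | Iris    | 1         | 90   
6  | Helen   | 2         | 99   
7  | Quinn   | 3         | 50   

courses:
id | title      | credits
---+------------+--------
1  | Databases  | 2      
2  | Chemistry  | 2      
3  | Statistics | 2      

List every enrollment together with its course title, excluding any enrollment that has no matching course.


INNER JOIN keeps only enrollments rows whose course_id matches an id in courses. Walk through each enrollment:
  - enrollment 1 (Sam): course_id=NULL, no match -> dropped
  - enrollment 2 (Chris): course_id=NULL, no match -> dropped
  - enrollment 3 (Wendy): course_id=2 -> matches Chemistry
  - enrollment 4 (Eve): course_id=1 -> matches Databases
  - enrollment 5 (Iris): course_id=1 -> matches Databases
  - enrollment 6 (Helen): course_id=2 -> matches Chemistry
  - enrollment 7 (Quinn): course_id=3 -> matches Statistics
So 2 of 7 rows are dropped.

SQL:
SELECT a.student, b.title AS course
FROM enrollments a
INNER JOIN courses b ON a.course_id = b.id

Result:
student | course    
--------+-----------
Wendy   | Chemistry 
Eve     | Databases 
Iris    | Databases 
Helen   | Chemistry 
Quinn   | Statistics


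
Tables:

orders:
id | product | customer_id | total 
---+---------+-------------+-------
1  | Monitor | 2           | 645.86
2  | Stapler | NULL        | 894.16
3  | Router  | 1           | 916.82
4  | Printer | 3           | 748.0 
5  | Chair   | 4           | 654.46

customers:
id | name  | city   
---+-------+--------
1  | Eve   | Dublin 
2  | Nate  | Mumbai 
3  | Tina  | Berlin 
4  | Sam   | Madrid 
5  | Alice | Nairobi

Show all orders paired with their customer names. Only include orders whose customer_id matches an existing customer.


INNER JOIN keeps only orders rows whose customer_id matches an id in customers. Walk through each order:
  - order 1 (Monitor): customer_id=2 -> matches Nate
  - order 2 (Stapler): customer_id=NULL, no match -> dropped
  - order 3 (Router): customer_id=1 -> matches Eve
  - order 4 (Printer): customer_id=3 -> matches Tina
  - order 5 (Chair): customer_id=4 -> matches Sam
So 1 of 5 rows is dropped.

SQL:
SELECT a.product, b.name AS customer
FROM orders a
INNER JOIN customers b ON a.customer_id = b.id

Result:
product | customer
--------+---------
Monitor | Nate    
Router  | Eve     
Printer | Tina    
Chair   | Sam     


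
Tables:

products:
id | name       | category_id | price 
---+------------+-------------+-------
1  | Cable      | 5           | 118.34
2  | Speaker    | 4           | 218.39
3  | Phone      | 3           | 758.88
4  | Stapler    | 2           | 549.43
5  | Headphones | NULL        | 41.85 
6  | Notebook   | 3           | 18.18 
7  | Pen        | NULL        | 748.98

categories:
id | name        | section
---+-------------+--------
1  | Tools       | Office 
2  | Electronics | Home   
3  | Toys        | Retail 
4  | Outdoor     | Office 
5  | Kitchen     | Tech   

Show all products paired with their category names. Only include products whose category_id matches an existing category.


INNER JOIN keeps only products rows whose category_id matches an id in categories. Walk through each product:
  - product 1 (Cable): category_id=5 -> matches Kitchen
  - product 2 (Speaker): category_id=4 -> matches Outdoor
  - product 3 (Phone): category_id=3 -> matches Toys
  - product 4 (Stapler): category_id=2 -> matches Electronics
  - product 5 (Headphones): category_id=NULL, no match -> dropped
  - product 6 (Notebook): category_id=3 -> matches Toys
  - product 7 (Pen): category_id=NULL, no match -> dropped
So 2 of 7 rows are dropped.

SQL:
SELECT a.name, b.name AS category
FROM products a
INNER JOIN categories b ON a.category_id = b.id

Result:
name     | category   
---------+------------
Cable    | Kitchen    
Speaker  | Outdoor    
Phone    | Toys       
Stapler  | Electronics
Notebook | Toys       


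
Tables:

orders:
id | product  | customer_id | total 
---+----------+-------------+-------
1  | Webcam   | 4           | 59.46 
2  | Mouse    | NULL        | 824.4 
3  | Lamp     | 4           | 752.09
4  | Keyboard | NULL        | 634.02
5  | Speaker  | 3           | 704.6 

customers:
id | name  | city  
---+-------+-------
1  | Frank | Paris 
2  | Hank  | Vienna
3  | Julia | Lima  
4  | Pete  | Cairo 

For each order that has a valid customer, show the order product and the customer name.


INNER JOIN keeps only orders rows whose customer_id matches an id in customers. Walk through each order:
  - order 1 (Webcam): customer_id=4 -> matches Pete
  - order 2 (Mouse): customer_id=NULL, no match -> dropped
  - order 3 (Lamp): customer_id=4 -> matches Pete
  - order 4 (Keyboard): customer_id=NULL, no match -> dropped
  - order 5 (Speaker): customer_id=3 -> matches Julia
So 2 of 5 rows are dropped.

SQL:
SELECT a.product, b.name AS customer
FROM orders a
INNER JOIN customers b ON a.customer_id = b.id

Result:
product | customer
--------+---------
Webcam  | Pete    
Lamp    | Pete    
Speaker | Julia   


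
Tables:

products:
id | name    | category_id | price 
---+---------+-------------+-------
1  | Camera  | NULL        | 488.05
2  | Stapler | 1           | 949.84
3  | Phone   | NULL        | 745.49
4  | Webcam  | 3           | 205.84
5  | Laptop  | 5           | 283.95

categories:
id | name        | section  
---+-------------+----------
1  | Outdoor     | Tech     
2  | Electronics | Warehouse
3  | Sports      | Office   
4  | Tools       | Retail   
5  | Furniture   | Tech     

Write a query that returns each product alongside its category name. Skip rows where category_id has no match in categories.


INNER JOIN keeps only products rows whose category_id matches an id in categories. Walk through each product:
  - product 1 (Camera): category_id=NULL, no match -> dropped
  - product 2 (Stapler): category_id=1 -> matches Outdoor
  - product 3 (Phone): category_id=NULL, no match -> dropped
  - product 4 (Webcam): category_id=3 -> matches Sports
  - product 5 (Laptop): category_id=5 -> matches Furniture
So 2 of 5 rows are dropped.

SQL:
SELECT a.name, b.name AS category
FROM products a
INNER JOIN categories b ON a.category_id = b.id

Result:
name    | category 
--------+----------
Stapler | Outdoor  
Webcam  | Sports   
Laptop  | Furniture


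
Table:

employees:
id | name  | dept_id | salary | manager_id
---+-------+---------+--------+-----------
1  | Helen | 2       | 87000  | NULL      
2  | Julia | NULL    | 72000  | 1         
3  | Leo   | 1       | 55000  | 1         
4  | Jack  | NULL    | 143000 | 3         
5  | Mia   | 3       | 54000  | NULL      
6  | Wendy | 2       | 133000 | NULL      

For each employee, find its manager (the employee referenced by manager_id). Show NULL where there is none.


This is a self-join: employees is joined to a second copy of itself, matching each row's manager_id to another row's id. Use LEFT JOIN so rows with manager_id=NULL are kept.
  - employee 1 (Helen): manager_id=NULL -> NULL
  - employee 2 (Julia): manager_id=1 -> Helen
  - employee 3 (Leo): manager_id=1 -> Helen
  - employee 4 (Jack): manager_id=3 -> Leo
  - employee 5 (Mia): manager_id=NULL -> NULL
  - employee 6 (Wendy): manager_id=NULL -> NULL

SQL:
SELECT a.name AS item, b.name AS manager
FROM employees a
LEFT JOIN employees b ON a.manager_id = b.id

Result:
item  | manager
------+--------
Helen | NULL   
Julia | Helen  
Leo   | Helen  
Jack  | Leo    
Mia   | NULL   
Wendy | NULL   


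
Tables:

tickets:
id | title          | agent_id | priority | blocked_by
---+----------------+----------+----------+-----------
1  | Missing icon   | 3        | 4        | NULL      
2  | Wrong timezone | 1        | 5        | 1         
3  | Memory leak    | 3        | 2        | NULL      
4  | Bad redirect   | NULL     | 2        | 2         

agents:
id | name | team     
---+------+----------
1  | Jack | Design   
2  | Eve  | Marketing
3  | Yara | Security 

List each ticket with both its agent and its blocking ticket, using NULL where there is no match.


Two LEFT JOINs from the same base table tickets: one to agents via agent_id, one to tickets itself via blocked_by. Both are LEFT so every ticket is preserved.
Match against agents:
  - ticket 1 (Missing icon): agent_id=3 -> matches Yara
  - ticket 2 (Wrong timezone): agent_id=1 -> matches Jack
  - ticket 3 (Memory leak): agent_id=3 -> matches Yara
  - ticket 4 (Bad redirect): agent_id=NULL, no match -> kept with NULL
Match against tickets (self):
  - ticket 1 (Missing icon): blocked_by=NULL -> NULL
  - ticket 2 (Wrong timezone): blocked_by=1 -> Missing icon
  - ticket 3 (Memory leak): blocked_by=NULL -> NULL
  - ticket 4 (Bad redirect): blocked_by=2 -> Wrong timezone

SQL:
SELECT a.title, b.name AS agent, c.title AS blocked_by
FROM tickets a
LEFT JOIN agents b ON a.agent_id = b.id
LEFT JOIN tickets c ON a.blocked_by = c.id

Result:
title          | agent | blocked_by    
---------------+-------+---------------
Missing icon   | Yara  | NULL          
Wrong timezone | Jack  | Missing icon  
Memory leak    | Yara  | NULL          
Bad redirect   | NULL  | Wrong timezone


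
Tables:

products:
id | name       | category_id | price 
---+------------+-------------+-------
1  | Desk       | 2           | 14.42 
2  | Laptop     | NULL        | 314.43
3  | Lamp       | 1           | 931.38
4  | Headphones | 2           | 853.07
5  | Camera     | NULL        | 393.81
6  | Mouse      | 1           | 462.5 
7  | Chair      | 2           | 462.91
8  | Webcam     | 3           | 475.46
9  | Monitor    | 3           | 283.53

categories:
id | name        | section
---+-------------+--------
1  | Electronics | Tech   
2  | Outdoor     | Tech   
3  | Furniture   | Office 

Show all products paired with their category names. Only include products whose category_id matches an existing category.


INNER JOIN keeps only products rows whose category_id matches an id in categories. Walk through each product:
  - product 1 (Desk): category_id=2 -> matches Outdoor
  - product 2 (Laptop): category_id=NULL, no match -> dropped
  - product 3 (Lamp): category_id=1 -> matches Electronics
  - product 4 (Headphones): category_id=2 -> matches Outdoor
  - product 5 (Camera): category_id=NULL, no match -> dropped
  - product 6 (Mouse): category_id=1 -> matches Electronics
  - product 7 (Chair): category_id=2 -> matches Outdoor
  - product 8 (Webcam): category_id=3 -> matches Furniture
  - product 9 (Monitor): category_id=3 -> matches Furniture
So 2 of 9 rows are dropped.

SQL:
SELECT a.name, b.name AS category
FROM products a
INNER JOIN categories b ON a.category_id = b.id

Result:
name       | category   
-----------+------------
Desk       | Outdoor    
Lamp       | Electronics
Headphones | Outdoor    
Mouse      | Electronics
Chair      | Outdoor    
Webcam     | Furniture  
Monitor    | Furniture  


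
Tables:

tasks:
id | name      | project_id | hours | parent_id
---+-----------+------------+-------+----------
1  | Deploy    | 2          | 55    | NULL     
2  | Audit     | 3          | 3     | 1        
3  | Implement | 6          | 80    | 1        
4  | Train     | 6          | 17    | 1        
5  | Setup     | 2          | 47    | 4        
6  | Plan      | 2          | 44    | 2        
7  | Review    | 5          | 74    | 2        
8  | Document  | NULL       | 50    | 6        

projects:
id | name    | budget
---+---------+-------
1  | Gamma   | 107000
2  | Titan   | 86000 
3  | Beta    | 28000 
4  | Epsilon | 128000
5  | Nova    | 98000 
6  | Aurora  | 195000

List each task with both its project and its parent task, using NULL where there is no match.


Two LEFT JOINs from the same base table tasks: one to projects via project_id, one to tasks itself via parent_id. Both are LEFT so every task is preserved.
Match against projects:
  - task 1 (Deploy): project_id=2 -> matches Titan
  - task 2 (Audit): project_id=3 -> matches Beta
  - task 3 (Implement): project_id=6 -> matches Aurora
  - task 4 (Train): project_id=6 -> matches Aurora
  - task 5 (Setup): project_id=2 -> matches Titan
  - task 6 (Plan): project_id=2 -> matches Titan
  - task 7 (Review): project_id=5 -> matches Nova
  - task 8 (Document): project_id=NULL, no match -> kept with NULL
Match against tasks (self):
  - task 1 (Deploy): parent_id=NULL -> NULL
  - task 2 (Audit): parent_id=1 -> Deploy
  - task 3 (Implement): parent_id=1 -> Deploy
  - task 4 (Train): parent_id=1 -> Deploy
  - task 5 (Setup): parent_id=4 -> Train
  - task 6 (Plan): parent_id=2 -> Audit
  - task 7 (Review): parent_id=2 -> Audit
  - task 8 (Document): parent_id=6 -> Plan

SQL:
SELECT a.name, b.name AS project, c.name AS parent
FROM tasks a
LEFT JOIN projects b ON a.project_id = b.id
LEFT JOIN tasks c ON a.parent_id = c.id

Result:
name      | project | parent
----------+---------+-------
Deploy    | Titan   | NULL  
Audit     | Beta    | Deploy
Implement | Aurora  | Deploy
Train     | Aurora  | Deploy
Setup     | Titan   | Train 
Plan      | Titan   | Audit 
Review    | Nova    | Audit 
Document  | NULL    | Plan  


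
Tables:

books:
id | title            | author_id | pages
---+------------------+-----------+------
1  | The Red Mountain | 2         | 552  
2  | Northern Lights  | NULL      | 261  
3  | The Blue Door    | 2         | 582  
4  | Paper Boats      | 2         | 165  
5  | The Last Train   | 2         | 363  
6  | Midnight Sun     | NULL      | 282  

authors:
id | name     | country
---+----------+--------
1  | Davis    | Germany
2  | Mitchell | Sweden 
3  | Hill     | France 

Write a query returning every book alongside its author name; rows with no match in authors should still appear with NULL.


LEFT JOIN keeps every row from books (the left table); where author_id has no match in authors, the author columns become NULL. Walk through each book:
  - book 1 (The Red Mountain): author_id=2 -> matches Mitchell
  - book 2 (Northern Lights): author_id=NULL, no match -> kept with NULL
  - book 3 (The Blue Door): author_id=2 -> matches Mitchell
  - book 4 (Paper Boats): author_id=2 -> matches Mitchell
  - book 5 (The Last Train): author_id=2 -> matches Mitchell
  - book 6 (Midnight Sun): author_id=NULL, no match -> kept with NULL
All 6 rows appear; 2 have NULL author.

SQL:
SELECT a.title, b.name AS author
FROM books a
LEFT JOIN authors b ON a.author_id = b.id

Result:
title            | author  
-----------------+---------
The Red Mountain | Mitchell
Northern Lights  | NULL    
The Blue Door    | Mitchell
Paper Boats      | Mitchell
The Last Train   | Mitchell
Midnight Sun     | NULL    


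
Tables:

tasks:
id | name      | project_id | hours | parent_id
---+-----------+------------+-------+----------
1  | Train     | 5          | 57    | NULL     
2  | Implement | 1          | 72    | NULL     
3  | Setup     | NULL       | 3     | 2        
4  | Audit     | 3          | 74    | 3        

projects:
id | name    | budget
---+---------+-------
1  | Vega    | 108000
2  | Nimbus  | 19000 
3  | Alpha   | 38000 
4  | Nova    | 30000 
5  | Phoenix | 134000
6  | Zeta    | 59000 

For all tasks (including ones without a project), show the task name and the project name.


LEFT JOIN keeps every row from tasks (the left table); where project_id has no match in projects, the project columns become NULL. Walk through each task:
  - task 1 (Train): project_id=5 -> matches Phoenix
  - task 2 (Implement): project_id=1 -> matches Vega
  - task 3 (Setup): project_id=NULL, no match -> kept with NULL
  - task 4 (Audit): project_id=3 -> matches Alpha
All 4 rows appear; 1 has NULL project.

SQL:
SELECT a.name, b.name AS project
FROM tasks a
LEFT JOIN projects b ON a.project_id = b.id

Result:
name      | project
----------+--------
Train     | Phoenix
Implement | Vega   
Setup     | NULL   
Audit     | Alpha  


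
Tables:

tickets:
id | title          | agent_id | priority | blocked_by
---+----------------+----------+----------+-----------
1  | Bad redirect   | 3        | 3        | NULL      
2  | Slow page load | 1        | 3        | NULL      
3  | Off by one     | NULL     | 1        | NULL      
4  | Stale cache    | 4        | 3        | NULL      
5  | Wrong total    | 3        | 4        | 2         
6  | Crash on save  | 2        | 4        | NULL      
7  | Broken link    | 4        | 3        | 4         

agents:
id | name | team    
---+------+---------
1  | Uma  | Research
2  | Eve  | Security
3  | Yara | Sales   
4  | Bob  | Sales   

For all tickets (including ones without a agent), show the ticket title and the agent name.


LEFT JOIN keeps every row from tickets (the left table); where agent_id has no match in agents, the agent columns become NULL. Walk through each ticket:
  - ticket 1 (Bad redirect): agent_id=3 -> matches Yara
  - ticket 2 (Slow page load): agent_id=1 -> matches Uma
  - ticket 3 (Off by one): agent_id=NULL, no match -> kept with NULL
  - ticket 4 (Stale cache): agent_id=4 -> matches Bob
  - ticket 5 (Wrong total): agent_id=3 -> matches Yara
  - ticket 6 (Crash on save): agent_id=2 -> matches Eve
  - ticket 7 (Broken link): agent_id=4 -> matches Bob
All 7 rows appear; 1 has NULL agent.

SQL:
SELECT a.title, b.name AS agent
FROM tickets a
LEFT JOIN agents b ON a.agent_id = b.id

Result:
title          | agent
---------------+------
Bad redirect   | Yara 
Slow page load | Uma  
Off by one     | NULL 
Stale cache    | Bob  
Wrong total    | Yara 
Crash on save  | Eve  
Broken link    | Bob  
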